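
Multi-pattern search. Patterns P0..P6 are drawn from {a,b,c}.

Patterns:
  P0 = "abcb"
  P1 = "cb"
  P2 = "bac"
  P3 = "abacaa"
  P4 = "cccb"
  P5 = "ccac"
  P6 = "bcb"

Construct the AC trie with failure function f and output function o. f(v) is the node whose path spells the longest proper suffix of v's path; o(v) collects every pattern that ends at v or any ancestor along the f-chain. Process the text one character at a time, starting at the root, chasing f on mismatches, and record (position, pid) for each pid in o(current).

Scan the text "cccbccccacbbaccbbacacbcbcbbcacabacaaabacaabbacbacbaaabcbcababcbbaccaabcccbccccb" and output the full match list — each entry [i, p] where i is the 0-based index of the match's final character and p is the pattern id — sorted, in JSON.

Build automaton:
Trie (insert patterns):
  n0 'ε': a→1 b→7 c→5
  n1 'a': b→2
  n2 'ab': a→10 c→3
  n3 'abc': b→4
  n4 'abcb': ·  [P0 ends]
  n5 'c': b→6 c→14
  n6 'cb': ·  [P1 ends]
  n7 'b': a→8 c→19
  n8 'ba': c→9
  n9 'bac': ·  [P2 ends]
  n10 'aba': c→11
  n11 'abac': a→12
  n12 'abaca': a→13
  n13 'abacaa': ·  [P3 ends]
  n14 'cc': a→17 c→15
  n15 'ccc': b→16
  n16 'cccb': ·  [P4 ends]
  n17 'cca': c→18
  n18 'ccac': ·  [P5 ends]
  n19 'bc': b→20
  n20 'bcb': ·  [P6 ends]

Failure links (BFS by depth):
  fail(1) 'a': from fail(0)=0 chase 'a': 0 ⇒ 0;  out=∅∪out(0)=∅
  fail(5) 'c': from fail(0)=0 chase 'c': 0 ⇒ 0;  out=∅∪out(0)=∅
  fail(7) 'b': from fail(0)=0 chase 'b': 0 ⇒ 0;  out=∅∪out(0)=∅
  fail(2) 'ab': from fail(1)=0 chase 'b': 0 ⇒ 7;  out=∅∪out(7)=∅
  fail(6) 'cb': from fail(5)=0 chase 'b': 0 ⇒ 7;  out={1}∪out(7)={1}
  fail(8) 'ba': from fail(7)=0 chase 'a': 0 ⇒ 1;  out=∅∪out(1)=∅
  fail(14) 'cc': from fail(5)=0 chase 'c': 0 ⇒ 5;  out=∅∪out(5)=∅
  fail(19) 'bc': from fail(7)=0 chase 'c': 0 ⇒ 5;  out=∅∪out(5)=∅
  fail(3) 'abc': from fail(2)=7 chase 'c': 7 ⇒ 19;  out=∅∪out(19)=∅
  fail(9) 'bac': from fail(8)=1 chase 'c': 1→0 ⇒ 5;  out={2}∪out(5)={2}
  fail(10) 'aba': from fail(2)=7 chase 'a': 7 ⇒ 8;  out=∅∪out(8)=∅
  fail(15) 'ccc': from fail(14)=5 chase 'c': 5 ⇒ 14;  out=∅∪out(14)=∅
  fail(17) 'cca': from fail(14)=5 chase 'a': 5→0 ⇒ 1;  out=∅∪out(1)=∅
  fail(20) 'bcb': from fail(19)=5 chase 'b': 5 ⇒ 6;  out={6}∪out(6)={1,6}
  fail(4) 'abcb': from fail(3)=19 chase 'b': 19 ⇒ 20;  out={0}∪out(20)={0,1,6}
  fail(11) 'abac': from fail(10)=8 chase 'c': 8 ⇒ 9;  out=∅∪out(9)={2}
  fail(16) 'cccb': from fail(15)=14 chase 'b': 14→5 ⇒ 6;  out={4}∪out(6)={1,4}
  fail(18) 'ccac': from fail(17)=1 chase 'c': 1→0 ⇒ 5;  out={5}∪out(5)={5}
  fail(12) 'abaca': from fail(11)=9 chase 'a': 9→5→0 ⇒ 1;  out=∅∪out(1)=∅
  fail(13) 'abacaa': from fail(12)=1 chase 'a': 1→0 ⇒ 1;  out={3}∪out(1)={3}

Run:
pos 0 'c': at 5
pos 1 'c': at 14
pos 2 'c': at 15
pos 3 'b': at 16  emit P1@[2:3],P4@[0:3]
pos 4 'c': at 19 ·f
pos 5 'c': at 14 ·f
pos 6 'c': at 15
pos 7 'c': at 15 ·f
pos 8 'a': at 17 ·f
pos 9 'c': at 18  emit P5@[6:9]
pos 10 'b': at 6 ·f  emit P1@[9:10]
pos 11 'b': at 7 ·f
pos 12 'a': at 8
pos 13 'c': at 9  emit P2@[11:13]
pos 14 'c': at 14 ·f
pos 15 'b': at 6 ·f  emit P1@[14:15]
pos 16 'b': at 7 ·f
pos 17 'a': at 8
pos 18 'c': at 9  emit P2@[16:18]
pos 19 'a': at 1 ·f
pos 20 'c': at 5 ·f
pos 21 'b': at 6  emit P1@[20:21]
pos 22 'c': at 19 ·f
pos 23 'b': at 20  emit P1@[22:23],P6@[21:23]
pos 24 'c': at 19 ·f
pos 25 'b': at 20  emit P1@[24:25],P6@[23:25]
pos 26 'b': at 7 ·f
pos 27 'c': at 19
pos 28 'a': at 1 ·f
pos 29 'c': at 5 ·f
pos 30 'a': at 1 ·f
pos 31 'b': at 2
pos 32 'a': at 10
pos 33 'c': at 11  emit P2@[31:33]
pos 34 'a': at 12
pos 35 'a': at 13  emit P3@[30:35]
pos 36 'a': at 1 ·f
pos 37 'b': at 2
pos 38 'a': at 10
pos 39 'c': at 11  emit P2@[37:39]
pos 40 'a': at 12
pos 41 'a': at 13  emit P3@[36:41]
pos 42 'b': at 2 ·f
pos 43 'b': at 7 ·f
pos 44 'a': at 8
pos 45 'c': at 9  emit P2@[43:45]
pos 46 'b': at 6 ·f  emit P1@[45:46]
pos 47 'a': at 8 ·f
pos 48 'c': at 9  emit P2@[46:48]
pos 49 'b': at 6 ·f  emit P1@[48:49]
pos 50 'a': at 8 ·f
pos 51 'a': at 1 ·f
pos 52 'a': at 1 ·f
pos 53 'b': at 2
pos 54 'c': at 3
pos 55 'b': at 4  emit P0@[52:55],P1@[54:55],P6@[53:55]
pos 56 'c': at 19 ·f
pos 57 'a': at 1 ·f
pos 58 'b': at 2
pos 59 'a': at 10
pos 60 'b': at 2 ·f
pos 61 'c': at 3
pos 62 'b': at 4  emit P0@[59:62],P1@[61:62],P6@[60:62]
pos 63 'b': at 7 ·f
pos 64 'a': at 8
pos 65 'c': at 9  emit P2@[63:65]
pos 66 'c': at 14 ·f
pos 67 'a': at 17
pos 68 'a': at 1 ·f
pos 69 'b': at 2
pos 70 'c': at 3
pos 71 'c': at 14 ·f
pos 72 'c': at 15
pos 73 'b': at 16  emit P1@[72:73],P4@[70:73]
pos 74 'c': at 19 ·f
pos 75 'c': at 14 ·f
pos 76 'c': at 15
pos 77 'c': at 15 ·f
pos 78 'b': at 16  emit P1@[77:78],P4@[75:78]

Matches: [[3,1],[3,4],[9,5],[10,1],[13,2],[15,1],[18,2],[21,1],[23,1],[23,6],[25,1],[25,6],[33,2],[35,3],[39,2],[41,3],[45,2],[46,1],[48,2],[49,1],[55,0],[55,1],[55,6],[62,0],[62,1],[62,6],[65,2],[73,1],[73,4],[78,1],[78,4]]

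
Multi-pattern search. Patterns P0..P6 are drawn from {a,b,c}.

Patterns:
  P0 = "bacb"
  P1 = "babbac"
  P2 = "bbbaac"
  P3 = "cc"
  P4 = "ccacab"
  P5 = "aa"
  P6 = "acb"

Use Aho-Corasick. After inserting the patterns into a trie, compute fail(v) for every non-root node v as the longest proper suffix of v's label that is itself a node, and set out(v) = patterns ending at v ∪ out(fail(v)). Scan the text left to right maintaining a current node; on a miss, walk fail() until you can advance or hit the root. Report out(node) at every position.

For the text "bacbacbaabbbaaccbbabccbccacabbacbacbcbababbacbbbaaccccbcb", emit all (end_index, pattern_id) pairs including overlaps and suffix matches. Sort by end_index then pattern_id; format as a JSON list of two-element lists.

Build:
Trie nodes:
  n0 'ε': a→20 b→1 c→14
  n1 'b': a→2 b→9
  n2 'ba': b→5 c→3
  n3 'bac': b→4
  n4 'bacb': ·  ←P0
  n5 'bab': b→6
  n6 'babb': a→7
  n7 'babba': c→8
  n8 'babbac': ·  ←P1
  n9 'bb': b→10
  n10 'bbb': a→11
  n11 'bbba': a→12
  n12 'bbbaa': c→13
  n13 'bbbaac': ·  ←P2
  n14 'c': c→15
  n15 'cc': a→16  ←P3
  n16 'cca': c→17
  n17 'ccac': a→18
  n18 'ccaca': b→19
  n19 'ccacab': ·  ←P4
  n20 'a': a→21 c→22
  n21 'aa': ·  ←P5
  n22 'ac': b→23
  n23 'acb': ·  ←P6

Failure links (BFS by depth):
  n1('b'): parent n0 fail=0; on 'b' 0 → fail=0;  out ∅∪∅=∅
  n14('c'): parent n0 fail=0; on 'c' 0 → fail=0;  out ∅∪∅=∅
  n20('a'): parent n0 fail=0; on 'a' 0 → fail=0;  out ∅∪∅=∅
  n2('ba'): parent n1 fail=0; on 'a' 0 → fail=20;  out ∅∪∅=∅
  n9('bb'): parent n1 fail=0; on 'b' 0 → fail=1;  out ∅∪∅=∅
  n15('cc'): parent n14 fail=0; on 'c' 0 → fail=14;  out {3}∪∅={3}
  n21('aa'): parent n20 fail=0; on 'a' 0 → fail=20;  out {5}∪∅={5}
  n22('ac'): parent n20 fail=0; on 'c' 0 → fail=14;  out ∅∪∅=∅
  n3('bac'): parent n2 fail=20; on 'c' 20 → fail=22;  out ∅∪∅=∅
  n5('bab'): parent n2 fail=20; on 'b' 20→0 → fail=1;  out ∅∪∅=∅
  n10('bbb'): parent n9 fail=1; on 'b' 1 → fail=9;  out ∅∪∅=∅
  n16('cca'): parent n15 fail=14; on 'a' 14→0 → fail=20;  out ∅∪∅=∅
  n23('acb'): parent n22 fail=14; on 'b' 14→0 → fail=1;  out {6}∪∅={6}
  n4('bacb'): parent n3 fail=22; on 'b' 22 → fail=23;  out {0}∪{6}={0,6}
  n6('babb'): parent n5 fail=1; on 'b' 1 → fail=9;  out ∅∪∅=∅
  n11('bbba'): parent n10 fail=9; on 'a' 9→1 → fail=2;  out ∅∪∅=∅
  n17('ccac'): parent n16 fail=20; on 'c' 20 → fail=22;  out ∅∪∅=∅
  n7('babba'): parent n6 fail=9; on 'a' 9→1 → fail=2;  out ∅∪∅=∅
  n12('bbbaa'): parent n11 fail=2; on 'a' 2→20 → fail=21;  out ∅∪{5}={5}
  n18('ccaca'): parent n17 fail=22; on 'a' 22→14→0 → fail=20;  out ∅∪∅=∅
  n8('babbac'): parent n7 fail=2; on 'c' 2 → fail=3;  out {1}∪∅={1}
  n13('bbbaac'): parent n12 fail=21; on 'c' 21→20 → fail=22;  out {2}∪∅={2}
  n19('ccacab'): parent n18 fail=20; on 'b' 20→0 → fail=1;  out {4}∪∅={4}

Run:
pos 0 'b': at 1
pos 1 'a': at 2
pos 2 'c': at 3
pos 3 'b': at 4  → match P0@[0:3],P6@[1:3]
pos 4 'a': at 2 ·f
pos 5 'c': at 3
pos 6 'b': at 4  → match P0@[3:6],P6@[4:6]
pos 7 'a': at 2 ·f
pos 8 'a': at 21 ·f  → match P5@[7:8]
pos 9 'b': at 1 ·f
pos 10 'b': at 9
pos 11 'b': at 10
pos 12 'a': at 11
pos 13 'a': at 12  → match P5@[12:13]
pos 14 'c': at 13  → match P2@[9:14]
pos 15 'c': at 15 ·f  → match P3@[14:15]
pos 16 'b': at 1 ·f
pos 17 'b': at 9
pos 18 'a': at 2 ·f
pos 19 'b': at 5
pos 20 'c': at 14 ·f
pos 21 'c': at 15  → match P3@[20:21]
pos 22 'b': at 1 ·f
pos 23 'c': at 14 ·f
pos 24 'c': at 15  → match P3@[23:24]
pos 25 'a': at 16
pos 26 'c': at 17
pos 27 'a': at 18
pos 28 'b': at 19  → match P4@[23:28]
pos 29 'b': at 9 ·f
pos 30 'a': at 2 ·f
pos 31 'c': at 3
pos 32 'b': at 4  → match P0@[29:32],P6@[30:32]
pos 33 'a': at 2 ·f
pos 34 'c': at 3
pos 35 'b': at 4  → match P0@[32:35],P6@[33:35]
pos 36 'c': at 14 ·f
pos 37 'b': at 1 ·f
pos 38 'a': at 2
pos 39 'b': at 5
pos 40 'a': at 2 ·f
pos 41 'b': at 5
pos 42 'b': at 6
pos 43 'a': at 7
pos 44 'c': at 8  → match P1@[39:44]
pos 45 'b': at 4 ·f  → match P0@[42:45],P6@[43:45]
pos 46 'b': at 9 ·f
pos 47 'b': at 10
pos 48 'a': at 11
pos 49 'a': at 12  → match P5@[48:49]
pos 50 'c': at 13  → match P2@[45:50]
pos 51 'c': at 15 ·f  → match P3@[50:51]
pos 52 'c': at 15 ·f  → match P3@[51:52]
pos 53 'c': at 15 ·f  → match P3@[52:53]
pos 54 'b': at 1 ·f
pos 55 'c': at 14 ·f
pos 56 'b': at 1 ·f

Matches: [[3,0],[3,6],[6,0],[6,6],[8,5],[13,5],[14,2],[15,3],[21,3],[24,3],[28,4],[32,0],[32,6],[35,0],[35,6],[44,1],[45,0],[45,6],[49,5],[50,2],[51,3],[52,3],[53,3]]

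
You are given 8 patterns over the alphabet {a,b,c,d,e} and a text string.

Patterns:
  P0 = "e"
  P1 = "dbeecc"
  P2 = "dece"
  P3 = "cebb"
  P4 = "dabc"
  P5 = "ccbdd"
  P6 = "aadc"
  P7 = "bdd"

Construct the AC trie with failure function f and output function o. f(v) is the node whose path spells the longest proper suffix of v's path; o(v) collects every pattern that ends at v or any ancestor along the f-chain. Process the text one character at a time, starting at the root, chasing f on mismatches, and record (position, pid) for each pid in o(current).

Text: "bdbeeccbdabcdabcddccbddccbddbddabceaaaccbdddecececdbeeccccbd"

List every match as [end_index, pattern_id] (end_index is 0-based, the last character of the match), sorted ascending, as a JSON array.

Build automaton:
Trie nodes:
  0='ε' goto a→22 b→26 c→11 d→2 e→1
  1='e' goto ·  [P0 ends]
  2='d' goto a→15 b→3 e→8
  3='db' goto e→4
  4='dbe' goto e→5
  5='dbee' goto c→6
  6='dbeec' goto c→7
  7='dbeecc' goto ·  [P1 ends]
  8='de' goto c→9
  9='dec' goto e→10
  10='dece' goto ·  [P2 ends]
  11='c' goto c→18 e→12
  12='ce' goto b→13
  13='ceb' goto b→14
  14='cebb' goto ·  [P3 ends]
  15='da' goto b→16
  16='dab' goto c→17
  17='dabc' goto ·  [P4 ends]
  18='cc' goto b→19
  19='ccb' goto d→20
  20='ccbd' goto d→21
  21='ccbdd' goto ·  [P5 ends]
  22='a' goto a→23
  23='aa' goto d→24
  24='aad' goto c→25
  25='aadc' goto ·  [P6 ends]
  26='b' goto d→27
  27='bd' goto d→28
  28='bdd' goto ·  [P7 ends]

BFS fail/out derivation:
  n1('e'): parent n0 fail=0; on 'e' 0 → fail=0;  out {0}∪∅={0}
  n2('d'): parent n0 fail=0; on 'd' 0 → fail=0;  out ∅∪∅=∅
  n11('c'): parent n0 fail=0; on 'c' 0 → fail=0;  out ∅∪∅=∅
  n22('a'): parent n0 fail=0; on 'a' 0 → fail=0;  out ∅∪∅=∅
  n26('b'): parent n0 fail=0; on 'b' 0 → fail=0;  out ∅∪∅=∅
  n3('db'): parent n2 fail=0; on 'b' 0 → fail=26;  out ∅∪∅=∅
  n8('de'): parent n2 fail=0; on 'e' 0 → fail=1;  out ∅∪{0}={0}
  n12('ce'): parent n11 fail=0; on 'e' 0 → fail=1;  out ∅∪{0}={0}
  n15('da'): parent n2 fail=0; on 'a' 0 → fail=22;  out ∅∪∅=∅
  n18('cc'): parent n11 fail=0; on 'c' 0 → fail=11;  out ∅∪∅=∅
  n23('aa'): parent n22 fail=0; on 'a' 0 → fail=22;  out ∅∪∅=∅
  n27('bd'): parent n26 fail=0; on 'd' 0 → fail=2;  out ∅∪∅=∅
  n4('dbe'): parent n3 fail=26; on 'e' 26→0 → fail=1;  out ∅∪{0}={0}
  n9('dec'): parent n8 fail=1; on 'c' 1→0 → fail=11;  out ∅∪∅=∅
  n13('ceb'): parent n12 fail=1; on 'b' 1→0 → fail=26;  out ∅∪∅=∅
  n16('dab'): parent n15 fail=22; on 'b' 22→0 → fail=26;  out ∅∪∅=∅
  n19('ccb'): parent n18 fail=11; on 'b' 11→0 → fail=26;  out ∅∪∅=∅
  n24('aad'): parent n23 fail=22; on 'd' 22→0 → fail=2;  out ∅∪∅=∅
  n28('bdd'): parent n27 fail=2; on 'd' 2→0 → fail=2;  out {7}∪∅={7}
  n5('dbee'): parent n4 fail=1; on 'e' 1→0 → fail=1;  out ∅∪{0}={0}
  n10('dece'): parent n9 fail=11; on 'e' 11 → fail=12;  out {2}∪{0}={0,2}
  n14('cebb'): parent n13 fail=26; on 'b' 26→0 → fail=26;  out {3}∪∅={3}
  n17('dabc'): parent n16 fail=26; on 'c' 26→0 → fail=11;  out {4}∪∅={4}
  n20('ccbd'): parent n19 fail=26; on 'd' 26 → fail=27;  out ∅∪∅=∅
  n25('aadc'): parent n24 fail=2; on 'c' 2→0 → fail=11;  out {6}∪∅={6}
  n6('dbeec'): parent n5 fail=1; on 'c' 1→0 → fail=11;  out ∅∪∅=∅
  n21('ccbdd'): parent n20 fail=27; on 'd' 27 → fail=28;  out {5}∪{7}={5,7}
  n7('dbeecc'): parent n6 fail=11; on 'c' 11 → fail=18;  out {1}∪∅={1}

Scan:
pos 0 'b': at 26
pos 1 'd': at 27
pos 2 'b': at 3 ·f
pos 3 'e': at 4  → match P0@[3:3]
pos 4 'e': at 5  → match P0@[4:4]
pos 5 'c': at 6
pos 6 'c': at 7  → match P1@[1:6]
pos 7 'b': at 19 ·f
pos 8 'd': at 20
pos 9 'a': at 15 ·f
pos 10 'b': at 16
pos 11 'c': at 17  → match P4@[8:11]
pos 12 'd': at 2 ·f
pos 13 'a': at 15
pos 14 'b': at 16
pos 15 'c': at 17  → match P4@[12:15]
pos 16 'd': at 2 ·f
pos 17 'd': at 2 ·f
pos 18 'c': at 11 ·f
pos 19 'c': at 18
pos 20 'b': at 19
pos 21 'd': at 20
pos 22 'd': at 21  → match P5@[18:22],P7@[20:22]
pos 23 'c': at 11 ·f
pos 24 'c': at 18
pos 25 'b': at 19
pos 26 'd': at 20
pos 27 'd': at 21  → match P5@[23:27],P7@[25:27]
pos 28 'b': at 3 ·f
pos 29 'd': at 27 ·f
pos 30 'd': at 28  → match P7@[28:30]
pos 31 'a': at 15 ·f
pos 32 'b': at 16
pos 33 'c': at 17  → match P4@[30:33]
pos 34 'e': at 12 ·f  → match P0@[34:34]
pos 35 'a': at 22 ·f
pos 36 'a': at 23
pos 37 'a': at 23 ·f
pos 38 'c': at 11 ·f
pos 39 'c': at 18
pos 40 'b': at 19
pos 41 'd': at 20
pos 42 'd': at 21  → match P5@[38:42],P7@[40:42]
pos 43 'd': at 2 ·f
pos 44 'e': at 8  → match P0@[44:44]
pos 45 'c': at 9
pos 46 'e': at 10  → match P0@[46:46],P2@[43:46]
pos 47 'c': at 11 ·f
pos 48 'e': at 12  → match P0@[48:48]
pos 49 'c': at 11 ·f
pos 50 'd': at 2 ·f
pos 51 'b': at 3
pos 52 'e': at 4  → match P0@[52:52]
pos 53 'e': at 5  → match P0@[53:53]
pos 54 'c': at 6
pos 55 'c': at 7  → match P1@[50:55]
pos 56 'c': at 18 ·f
pos 57 'c': at 18 ·f
pos 58 'b': at 19
pos 59 'd': at 20

Result: [[3,0],[4,0],[6,1],[11,4],[15,4],[22,5],[22,7],[27,5],[27,7],[30,7],[33,4],[34,0],[42,5],[42,7],[44,0],[46,0],[46,2],[48,0],[52,0],[53,0],[55,1]]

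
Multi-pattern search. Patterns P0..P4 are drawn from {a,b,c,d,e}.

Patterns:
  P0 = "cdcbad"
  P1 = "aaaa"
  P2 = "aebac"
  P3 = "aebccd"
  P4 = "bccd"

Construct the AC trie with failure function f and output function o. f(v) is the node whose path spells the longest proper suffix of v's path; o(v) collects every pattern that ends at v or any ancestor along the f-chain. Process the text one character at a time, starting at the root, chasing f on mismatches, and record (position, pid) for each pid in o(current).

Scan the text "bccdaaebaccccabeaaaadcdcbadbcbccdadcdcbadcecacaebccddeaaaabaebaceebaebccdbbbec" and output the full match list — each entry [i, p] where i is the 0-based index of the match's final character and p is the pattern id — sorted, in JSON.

Build automaton:
Trie nodes:
  0='ε' goto a→7 b→18 c→1
  1='c' goto d→2
  2='cd' goto c→3
  3='cdc' goto b→4
  4='cdcb' goto a→5
  5='cdcba' goto d→6
  6='cdcbad' goto ·  ←P0
  7='a' goto a→8 e→11
  8='aa' goto a→9
  9='aaa' goto a→10
  10='aaaa' goto ·  ←P1
  11='ae' goto b→12
  12='aeb' goto a→13 c→15
  13='aeba' goto c→14
  14='aebac' goto ·  ←P2
  15='aebc' goto c→16
  16='aebcc' goto d→17
  17='aebccd' goto ·  ←P3
  18='b' goto c→19
  19='bc' goto c→20
  20='bcc' goto d→21
  21='bccd' goto ·  ←P4

BFS fail/out derivation:
  fail(1) 'c': from fail(0)=0 chase 'c': 0 ⇒ 0;  out=∅∪out(0)=∅
  fail(7) 'a': from fail(0)=0 chase 'a': 0 ⇒ 0;  out=∅∪out(0)=∅
  fail(18) 'b': from fail(0)=0 chase 'b': 0 ⇒ 0;  out=∅∪out(0)=∅
  fail(2) 'cd': from fail(1)=0 chase 'd': 0 ⇒ 0;  out=∅∪out(0)=∅
  fail(8) 'aa': from fail(7)=0 chase 'a': 0 ⇒ 7;  out=∅∪out(7)=∅
  fail(11) 'ae': from fail(7)=0 chase 'e': 0 ⇒ 0;  out=∅∪out(0)=∅
  fail(19) 'bc': from fail(18)=0 chase 'c': 0 ⇒ 1;  out=∅∪out(1)=∅
  fail(3) 'cdc': from fail(2)=0 chase 'c': 0 ⇒ 1;  out=∅∪out(1)=∅
  fail(9) 'aaa': from fail(8)=7 chase 'a': 7 ⇒ 8;  out=∅∪out(8)=∅
  fail(12) 'aeb': from fail(11)=0 chase 'b': 0 ⇒ 18;  out=∅∪out(18)=∅
  fail(20) 'bcc': from fail(19)=1 chase 'c': 1→0 ⇒ 1;  out=∅∪out(1)=∅
  fail(4) 'cdcb': from fail(3)=1 chase 'b': 1→0 ⇒ 18;  out=∅∪out(18)=∅
  fail(10) 'aaaa': from fail(9)=8 chase 'a': 8 ⇒ 9;  out={1}∪out(9)={1}
  fail(13) 'aeba': from fail(12)=18 chase 'a': 18→0 ⇒ 7;  out=∅∪out(7)=∅
  fail(15) 'aebc': from fail(12)=18 chase 'c': 18 ⇒ 19;  out=∅∪out(19)=∅
  fail(21) 'bccd': from fail(20)=1 chase 'd': 1 ⇒ 2;  out={4}∪out(2)={4}
  fail(5) 'cdcba': from fail(4)=18 chase 'a': 18→0 ⇒ 7;  out=∅∪out(7)=∅
  fail(14) 'aebac': from fail(13)=7 chase 'c': 7→0 ⇒ 1;  out={2}∪out(1)={2}
  fail(16) 'aebcc': from fail(15)=19 chase 'c': 19 ⇒ 20;  out=∅∪out(20)=∅
  fail(6) 'cdcbad': from fail(5)=7 chase 'd': 7→0 ⇒ 0;  out={0}∪out(0)={0}
  fail(17) 'aebccd': from fail(16)=20 chase 'd': 20 ⇒ 21;  out={3}∪out(21)={3,4}

Scan:
[0] read 'b'  n0⇒n18
[1] read 'c'  n18⇒n19
[2] read 'c'  n19⇒n20
[3] read 'd'  n20⇒n21  emit P4@[0:3]
[4] read 'a'  n21⇒n7 (via fail)
[5] read 'a'  n7⇒n8
[6] read 'e'  n8⇒n11 (via fail)
[7] read 'b'  n11⇒n12
[8] read 'a'  n12⇒n13
[9] read 'c'  n13⇒n14  emit P2@[5:9]
[10] read 'c'  n14⇒n1 (via fail)
[11] read 'c'  n1⇒n1 (via fail)
[12] read 'c'  n1⇒n1 (via fail)
[13] read 'a'  n1⇒n7 (via fail)
[14] read 'b'  n7⇒n18 (via fail)
[15] read 'e'  n18⇒n0 (via fail)
[16] read 'a'  n0⇒n7
[17] read 'a'  n7⇒n8
[18] read 'a'  n8⇒n9
[19] read 'a'  n9⇒n10  emit P1@[16:19]
[20] read 'd'  n10⇒n0 (via fail)
[21] read 'c'  n0⇒n1
[22] read 'd'  n1⇒n2
[23] read 'c'  n2⇒n3
[24] read 'b'  n3⇒n4
[25] read 'a'  n4⇒n5
[26] read 'd'  n5⇒n6  emit P0@[21:26]
[27] read 'b'  n6⇒n18 (via fail)
[28] read 'c'  n18⇒n19
[29] read 'b'  n19⇒n18 (via fail)
[30] read 'c'  n18⇒n19
[31] read 'c'  n19⇒n20
[32] read 'd'  n20⇒n21  emit P4@[29:32]
[33] read 'a'  n21⇒n7 (via fail)
[34] read 'd'  n7⇒n0 (via fail)
[35] read 'c'  n0⇒n1
[36] read 'd'  n1⇒n2
[37] read 'c'  n2⇒n3
[38] read 'b'  n3⇒n4
[39] read 'a'  n4⇒n5
[40] read 'd'  n5⇒n6  emit P0@[35:40]
[41] read 'c'  n6⇒n1 (via fail)
[42] read 'e'  n1⇒n0 (via fail)
[43] read 'c'  n0⇒n1
[44] read 'a'  n1⇒n7 (via fail)
[45] read 'c'  n7⇒n1 (via fail)
[46] read 'a'  n1⇒n7 (via fail)
[47] read 'e'  n7⇒n11
[48] read 'b'  n11⇒n12
[49] read 'c'  n12⇒n15
[50] read 'c'  n15⇒n16
[51] read 'd'  n16⇒n17  emit P3@[46:51],P4@[48:51]
[52] read 'd'  n17⇒n0 (via fail)
[53] read 'e'  n0⇒n0
[54] read 'a'  n0⇒n7
[55] read 'a'  n7⇒n8
[56] read 'a'  n8⇒n9
[57] read 'a'  n9⇒n10  emit P1@[54:57]
[58] read 'b'  n10⇒n18 (via fail)
[59] read 'a'  n18⇒n7 (via fail)
[60] read 'e'  n7⇒n11
[61] read 'b'  n11⇒n12
[62] read 'a'  n12⇒n13
[63] read 'c'  n13⇒n14  emit P2@[59:63]
[64] read 'e'  n14⇒n0 (via fail)
[65] read 'e'  n0⇒n0
[66] read 'b'  n0⇒n18
[67] read 'a'  n18⇒n7 (via fail)
[68] read 'e'  n7⇒n11
[69] read 'b'  n11⇒n12
[70] read 'c'  n12⇒n15
[71] read 'c'  n15⇒n16
[72] read 'd'  n16⇒n17  emit P3@[67:72],P4@[69:72]
[73] read 'b'  n17⇒n18 (via fail)
[74] read 'b'  n18⇒n18 (via fail)
[75] read 'b'  n18⇒n18 (via fail)
[76] read 'e'  n18⇒n0 (via fail)
[77] read 'c'  n0⇒n1

Matches: [[3,4],[9,2],[19,1],[26,0],[32,4],[40,0],[51,3],[51,4],[57,1],[63,2],[72,3],[72,4]]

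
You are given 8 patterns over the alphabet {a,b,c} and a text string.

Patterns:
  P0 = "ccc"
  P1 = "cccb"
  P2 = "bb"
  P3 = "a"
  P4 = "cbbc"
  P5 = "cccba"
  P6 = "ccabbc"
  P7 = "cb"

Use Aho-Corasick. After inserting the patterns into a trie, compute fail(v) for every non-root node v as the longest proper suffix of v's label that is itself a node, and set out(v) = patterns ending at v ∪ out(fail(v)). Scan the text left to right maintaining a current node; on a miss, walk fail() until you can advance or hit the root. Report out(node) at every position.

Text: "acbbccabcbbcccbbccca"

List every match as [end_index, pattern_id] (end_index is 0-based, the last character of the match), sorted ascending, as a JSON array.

Build automaton:
Trie (insert patterns):
  0='ε' goto a→7 b→5 c→1
  1='c' goto b→8 c→2
  2='cc' goto a→12 c→3
  3='ccc' goto b→4  [P0 ends]
  4='cccb' goto a→11  [P1 ends]
  5='b' goto b→6
  6='bb' goto ·  [P2 ends]
  7='a' goto ·  [P3 ends]
  8='cb' goto b→9  [P7 ends]
  9='cbb' goto c→10
  10='cbbc' goto ·  [P4 ends]
  11='cccba' goto ·  [P5 ends]
  12='cca' goto b→13
  13='ccab' goto b→14
  14='ccabb' goto c→15
  15='ccabbc' goto ·  [P6 ends]

BFS fail/out derivation:
  n1('c'): parent n0 fail=0; on 'c' 0 → fail=0;  out ∅∪∅=∅
  n5('b'): parent n0 fail=0; on 'b' 0 → fail=0;  out ∅∪∅=∅
  n7('a'): parent n0 fail=0; on 'a' 0 → fail=0;  out {3}∪∅={3}
  n2('cc'): parent n1 fail=0; on 'c' 0 → fail=1;  out ∅∪∅=∅
  n6('bb'): parent n5 fail=0; on 'b' 0 → fail=5;  out {2}∪∅={2}
  n8('cb'): parent n1 fail=0; on 'b' 0 → fail=5;  out {7}∪∅={7}
  n3('ccc'): parent n2 fail=1; on 'c' 1 → fail=2;  out {0}∪∅={0}
  n9('cbb'): parent n8 fail=5; on 'b' 5 → fail=6;  out ∅∪{2}={2}
  n12('cca'): parent n2 fail=1; on 'a' 1→0 → fail=7;  out ∅∪{3}={3}
  n4('cccb'): parent n3 fail=2; on 'b' 2→1 → fail=8;  out {1}∪{7}={1,7}
  n10('cbbc'): parent n9 fail=6; on 'c' 6→5→0 → fail=1;  out {4}∪∅={4}
  n13('ccab'): parent n12 fail=7; on 'b' 7→0 → fail=5;  out ∅∪∅=∅
  n11('cccba'): parent n4 fail=8; on 'a' 8→5→0 → fail=7;  out {5}∪{3}={3,5}
  n14('ccabb'): parent n13 fail=5; on 'b' 5 → fail=6;  out ∅∪{2}={2}
  n15('ccabbc'): parent n14 fail=6; on 'c' 6→5→0 → fail=1;  out {6}∪∅={6}

Scan:
i=0 'a': node 0→7  → match P3@[0:0]
i=1 'c': node 7→1 (fail-walked)
i=2 'b': node 1→8  → match P7@[1:2]
i=3 'b': node 8→9  → match P2@[2:3]
i=4 'c': node 9→10  → match P4@[1:4]
i=5 'c': node 10→2 (fail-walked)
i=6 'a': node 2→12  → match P3@[6:6]
i=7 'b': node 12→13
i=8 'c': node 13→1 (fail-walked)
i=9 'b': node 1→8  → match P7@[8:9]
i=10 'b': node 8→9  → match P2@[9:10]
i=11 'c': node 9→10  → match P4@[8:11]
i=12 'c': node 10→2 (fail-walked)
i=13 'c': node 2→3  → match P0@[11:13]
i=14 'b': node 3→4  → match P1@[11:14],P7@[13:14]
i=15 'b': node 4→9 (fail-walked)  → match P2@[14:15]
i=16 'c': node 9→10  → match P4@[13:16]
i=17 'c': node 10→2 (fail-walked)
i=18 'c': node 2→3  → match P0@[16:18]
i=19 'a': node 3→12 (fail-walked)  → match P3@[19:19]

Result: [[0,3],[2,7],[3,2],[4,4],[6,3],[9,7],[10,2],[11,4],[13,0],[14,1],[14,7],[15,2],[16,4],[18,0],[19,3]]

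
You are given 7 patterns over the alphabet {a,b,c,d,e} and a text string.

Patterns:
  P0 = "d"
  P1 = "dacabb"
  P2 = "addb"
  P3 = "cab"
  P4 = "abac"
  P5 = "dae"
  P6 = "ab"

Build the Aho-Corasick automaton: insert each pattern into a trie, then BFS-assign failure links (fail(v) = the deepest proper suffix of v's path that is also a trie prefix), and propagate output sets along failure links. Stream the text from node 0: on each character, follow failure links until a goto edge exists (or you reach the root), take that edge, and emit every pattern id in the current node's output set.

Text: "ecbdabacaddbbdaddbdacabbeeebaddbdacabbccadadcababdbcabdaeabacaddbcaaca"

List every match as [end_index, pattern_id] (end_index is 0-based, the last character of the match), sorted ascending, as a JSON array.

Build:
Trie nodes:
  0='ε' goto a→7 c→11 d→1
  1='d' goto a→2  ←P0
  2='da' goto c→3 e→17
  3='dac' goto a→4
  4='daca' goto b→5
  5='dacab' goto b→6
  6='dacabb' goto ·  ←P1
  7='a' goto b→14 d→8
  8='ad' goto d→9
  9='add' goto b→10
  10='addb' goto ·  ←P2
  11='c' goto a→12
  12='ca' goto b→13
  13='cab' goto ·  ←P3
  14='ab' goto a→15  ←P6
  15='aba' goto c→16
  16='abac' goto ·  ←P4
  17='dae' goto ·  ←P5

BFS fail/out derivation:
  n1('d'): parent n0 fail=0; on 'd' 0 → fail=0;  out {0}∪∅={0}
  n7('a'): parent n0 fail=0; on 'a' 0 → fail=0;  out ∅∪∅=∅
  n11('c'): parent n0 fail=0; on 'c' 0 → fail=0;  out ∅∪∅=∅
  n2('da'): parent n1 fail=0; on 'a' 0 → fail=7;  out ∅∪∅=∅
  n8('ad'): parent n7 fail=0; on 'd' 0 → fail=1;  out ∅∪{0}={0}
  n12('ca'): parent n11 fail=0; on 'a' 0 → fail=7;  out ∅∪∅=∅
  n14('ab'): parent n7 fail=0; on 'b' 0 → fail=0;  out {6}∪∅={6}
  n3('dac'): parent n2 fail=7; on 'c' 7→0 → fail=11;  out ∅∪∅=∅
  n9('add'): parent n8 fail=1; on 'd' 1→0 → fail=1;  out ∅∪{0}={0}
  n13('cab'): parent n12 fail=7; on 'b' 7 → fail=14;  out {3}∪{6}={3,6}
  n15('aba'): parent n14 fail=0; on 'a' 0 → fail=7;  out ∅∪∅=∅
  n17('dae'): parent n2 fail=7; on 'e' 7→0 → fail=0;  out {5}∪∅={5}
  n4('daca'): parent n3 fail=11; on 'a' 11 → fail=12;  out ∅∪∅=∅
  n10('addb'): parent n9 fail=1; on 'b' 1→0 → fail=0;  out {2}∪∅={2}
  n16('abac'): parent n15 fail=7; on 'c' 7→0 → fail=11;  out {4}∪∅={4}
  n5('dacab'): parent n4 fail=12; on 'b' 12 → fail=13;  out ∅∪{3,6}={3,6}
  n6('dacabb'): parent n5 fail=13; on 'b' 13→14→0 → fail=0;  out {1}∪∅={1}

Scan:
i=0 'e': node 0→0
i=1 'c': node 0→11
i=2 'b': node 11→0 (fail-walked)
i=3 'd': node 0→1  → match P0@[3:3]
i=4 'a': node 1→2
i=5 'b': node 2→14 (fail-walked)  → match P6@[4:5]
i=6 'a': node 14→15
i=7 'c': node 15→16  → match P4@[4:7]
i=8 'a': node 16→12 (fail-walked)
i=9 'd': node 12→8 (fail-walked)  → match P0@[9:9]
i=10 'd': node 8→9  → match P0@[10:10]
i=11 'b': node 9→10  → match P2@[8:11]
i=12 'b': node 10→0 (fail-walked)
i=13 'd': node 0→1  → match P0@[13:13]
i=14 'a': node 1→2
i=15 'd': node 2→8 (fail-walked)  → match P0@[15:15]
i=16 'd': node 8→9  → match P0@[16:16]
i=17 'b': node 9→10  → match P2@[14:17]
i=18 'd': node 10→1 (fail-walked)  → match P0@[18:18]
i=19 'a': node 1→2
i=20 'c': node 2→3
i=21 'a': node 3→4
i=22 'b': node 4→5  → match P3@[20:22],P6@[21:22]
i=23 'b': node 5→6  → match P1@[18:23]
i=24 'e': node 6→0 (fail-walked)
i=25 'e': node 0→0
i=26 'e': node 0→0
i=27 'b': node 0→0
i=28 'a': node 0→7
i=29 'd': node 7→8  → match P0@[29:29]
i=30 'd': node 8→9  → match P0@[30:30]
i=31 'b': node 9→10  → match P2@[28:31]
i=32 'd': node 10→1 (fail-walked)  → match P0@[32:32]
i=33 'a': node 1→2
i=34 'c': node 2→3
i=35 'a': node 3→4
i=36 'b': node 4→5  → match P3@[34:36],P6@[35:36]
i=37 'b': node 5→6  → match P1@[32:37]
i=38 'c': node 6→11 (fail-walked)
i=39 'c': node 11→11 (fail-walked)
i=40 'a': node 11→12
i=41 'd': node 12→8 (fail-walked)  → match P0@[41:41]
i=42 'a': node 8→2 (fail-walked)
i=43 'd': node 2→8 (fail-walked)  → match P0@[43:43]
i=44 'c': node 8→11 (fail-walked)
i=45 'a': node 11→12
i=46 'b': node 12→13  → match P3@[44:46],P6@[45:46]
i=47 'a': node 13→15 (fail-walked)
i=48 'b': node 15→14 (fail-walked)  → match P6@[47:48]
i=49 'd': node 14→1 (fail-walked)  → match P0@[49:49]
i=50 'b': node 1→0 (fail-walked)
i=51 'c': node 0→11
i=52 'a': node 11→12
i=53 'b': node 12→13  → match P3@[51:53],P6@[52:53]
i=54 'd': node 13→1 (fail-walked)  → match P0@[54:54]
i=55 'a': node 1→2
i=56 'e': node 2→17  → match P5@[54:56]
i=57 'a': node 17→7 (fail-walked)
i=58 'b': node 7→14  → match P6@[57:58]
i=59 'a': node 14→15
i=60 'c': node 15→16  → match P4@[57:60]
i=61 'a': node 16→12 (fail-walked)
i=62 'd': node 12→8 (fail-walked)  → match P0@[62:62]
i=63 'd': node 8→9  → match P0@[63:63]
i=64 'b': node 9→10  → match P2@[61:64]
i=65 'c': node 10→11 (fail-walked)
i=66 'a': node 11→12
i=67 'a': node 12→7 (fail-walked)
i=68 'c': node 7→11 (fail-walked)
i=69 'a': node 11→12

All matches (sorted): [[3,0],[5,6],[7,4],[9,0],[10,0],[11,2],[13,0],[15,0],[16,0],[17,2],[18,0],[22,3],[22,6],[23,1],[29,0],[30,0],[31,2],[32,0],[36,3],[36,6],[37,1],[41,0],[43,0],[46,3],[46,6],[48,6],[49,0],[53,3],[53,6],[54,0],[56,5],[58,6],[60,4],[62,0],[63,0],[64,2]]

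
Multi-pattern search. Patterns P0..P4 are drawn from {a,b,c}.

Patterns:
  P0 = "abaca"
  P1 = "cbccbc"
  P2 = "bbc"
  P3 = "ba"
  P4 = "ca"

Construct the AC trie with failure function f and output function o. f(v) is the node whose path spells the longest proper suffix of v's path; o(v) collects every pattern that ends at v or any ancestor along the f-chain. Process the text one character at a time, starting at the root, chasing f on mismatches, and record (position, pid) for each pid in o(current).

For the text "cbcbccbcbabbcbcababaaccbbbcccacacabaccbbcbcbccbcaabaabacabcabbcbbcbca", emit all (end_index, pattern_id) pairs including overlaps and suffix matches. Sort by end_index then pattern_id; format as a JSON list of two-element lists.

Build automaton:
Trie (insert patterns):
  0='ε' goto a→1 b→12 c→6
  1='a' goto b→2
  2='ab' goto a→3
  3='aba' goto c→4
  4='abac' goto a→5
  5='abaca' goto ·  [P0 ends]
  6='c' goto a→16 b→7
  7='cb' goto c→8
  8='cbc' goto c→9
  9='cbcc' goto b→10
  10='cbccb' goto c→11
  11='cbccbc' goto ·  [P1 ends]
  12='b' goto a→15 b→13
  13='bb' goto c→14
  14='bbc' goto ·  [P2 ends]
  15='ba' goto ·  [P3 ends]
  16='ca' goto ·  [P4 ends]

Failure links (BFS by depth):
  n1('a'): parent n0 fail=0; on 'a' 0 → fail=0;  out ∅∪∅=∅
  n6('c'): parent n0 fail=0; on 'c' 0 → fail=0;  out ∅∪∅=∅
  n12('b'): parent n0 fail=0; on 'b' 0 → fail=0;  out ∅∪∅=∅
  n2('ab'): parent n1 fail=0; on 'b' 0 → fail=12;  out ∅∪∅=∅
  n7('cb'): parent n6 fail=0; on 'b' 0 → fail=12;  out ∅∪∅=∅
  n13('bb'): parent n12 fail=0; on 'b' 0 → fail=12;  out ∅∪∅=∅
  n15('ba'): parent n12 fail=0; on 'a' 0 → fail=1;  out {3}∪∅={3}
  n16('ca'): parent n6 fail=0; on 'a' 0 → fail=1;  out {4}∪∅={4}
  n3('aba'): parent n2 fail=12; on 'a' 12 → fail=15;  out ∅∪{3}={3}
  n8('cbc'): parent n7 fail=12; on 'c' 12→0 → fail=6;  out ∅∪∅=∅
  n14('bbc'): parent n13 fail=12; on 'c' 12→0 → fail=6;  out {2}∪∅={2}
  n4('abac'): parent n3 fail=15; on 'c' 15→1→0 → fail=6;  out ∅∪∅=∅
  n9('cbcc'): parent n8 fail=6; on 'c' 6→0 → fail=6;  out ∅∪∅=∅
  n5('abaca'): parent n4 fail=6; on 'a' 6 → fail=16;  out {0}∪{4}={0,4}
  n10('cbccb'): parent n9 fail=6; on 'b' 6 → fail=7;  out ∅∪∅=∅
  n11('cbccbc'): parent n10 fail=7; on 'c' 7 → fail=8;  out {1}∪∅={1}

Scan:
[0] read 'c'  n0⇒n6
[1] read 'b'  n6⇒n7
[2] read 'c'  n7⇒n8
[3] read 'b'  n8⇒n7 (fail-walked)
[4] read 'c'  n7⇒n8
[5] read 'c'  n8⇒n9
[6] read 'b'  n9⇒n10
[7] read 'c'  n10⇒n11  emit P1@[2:7]
[8] read 'b'  n11⇒n7 (fail-walked)
[9] read 'a'  n7⇒n15 (fail-walked)  emit P3@[8:9]
[10] read 'b'  n15⇒n2 (fail-walked)
[11] read 'b'  n2⇒n13 (fail-walked)
[12] read 'c'  n13⇒n14  emit P2@[10:12]
[13] read 'b'  n14⇒n7 (fail-walked)
[14] read 'c'  n7⇒n8
[15] read 'a'  n8⇒n16 (fail-walked)  emit P4@[14:15]
[16] read 'b'  n16⇒n2 (fail-walked)
[17] read 'a'  n2⇒n3  emit P3@[16:17]
[18] read 'b'  n3⇒n2 (fail-walked)
[19] read 'a'  n2⇒n3  emit P3@[18:19]
[20] read 'a'  n3⇒n1 (fail-walked)
[21] read 'c'  n1⇒n6 (fail-walked)
[22] read 'c'  n6⇒n6 (fail-walked)
[23] read 'b'  n6⇒n7
[24] read 'b'  n7⇒n13 (fail-walked)
[25] read 'b'  n13⇒n13 (fail-walked)
[26] read 'c'  n13⇒n14  emit P2@[24:26]
[27] read 'c'  n14⇒n6 (fail-walked)
[28] read 'c'  n6⇒n6 (fail-walked)
[29] read 'a'  n6⇒n16  emit P4@[28:29]
[30] read 'c'  n16⇒n6 (fail-walked)
[31] read 'a'  n6⇒n16  emit P4@[30:31]
[32] read 'c'  n16⇒n6 (fail-walked)
[33] read 'a'  n6⇒n16  emit P4@[32:33]
[34] read 'b'  n16⇒n2 (fail-walked)
[35] read 'a'  n2⇒n3  emit P3@[34:35]
[36] read 'c'  n3⇒n4
[37] read 'c'  n4⇒n6 (fail-walked)
[38] read 'b'  n6⇒n7
[39] read 'b'  n7⇒n13 (fail-walked)
[40] read 'c'  n13⇒n14  emit P2@[38:40]
[41] read 'b'  n14⇒n7 (fail-walked)
[42] read 'c'  n7⇒n8
[43] read 'b'  n8⇒n7 (fail-walked)
[44] read 'c'  n7⇒n8
[45] read 'c'  n8⇒n9
[46] read 'b'  n9⇒n10
[47] read 'c'  n10⇒n11  emit P1@[42:47]
[48] read 'a'  n11⇒n16 (fail-walked)  emit P4@[47:48]
[49] read 'a'  n16⇒n1 (fail-walked)
[50] read 'b'  n1⇒n2
[51] read 'a'  n2⇒n3  emit P3@[50:51]
[52] read 'a'  n3⇒n1 (fail-walked)
[53] read 'b'  n1⇒n2
[54] read 'a'  n2⇒n3  emit P3@[53:54]
[55] read 'c'  n3⇒n4
[56] read 'a'  n4⇒n5  emit P0@[52:56],P4@[55:56]
[57] read 'b'  n5⇒n2 (fail-walked)
[58] read 'c'  n2⇒n6 (fail-walked)
[59] read 'a'  n6⇒n16  emit P4@[58:59]
[60] read 'b'  n16⇒n2 (fail-walked)
[61] read 'b'  n2⇒n13 (fail-walked)
[62] read 'c'  n13⇒n14  emit P2@[60:62]
[63] read 'b'  n14⇒n7 (fail-walked)
[64] read 'b'  n7⇒n13 (fail-walked)
[65] read 'c'  n13⇒n14  emit P2@[63:65]
[66] read 'b'  n14⇒n7 (fail-walked)
[67] read 'c'  n7⇒n8
[68] read 'a'  n8⇒n16 (fail-walked)  emit P4@[67:68]

All matches (sorted): [[7,1],[9,3],[12,2],[15,4],[17,3],[19,3],[26,2],[29,4],[31,4],[33,4],[35,3],[40,2],[47,1],[48,4],[51,3],[54,3],[56,0],[56,4],[59,4],[62,2],[65,2],[68,4]]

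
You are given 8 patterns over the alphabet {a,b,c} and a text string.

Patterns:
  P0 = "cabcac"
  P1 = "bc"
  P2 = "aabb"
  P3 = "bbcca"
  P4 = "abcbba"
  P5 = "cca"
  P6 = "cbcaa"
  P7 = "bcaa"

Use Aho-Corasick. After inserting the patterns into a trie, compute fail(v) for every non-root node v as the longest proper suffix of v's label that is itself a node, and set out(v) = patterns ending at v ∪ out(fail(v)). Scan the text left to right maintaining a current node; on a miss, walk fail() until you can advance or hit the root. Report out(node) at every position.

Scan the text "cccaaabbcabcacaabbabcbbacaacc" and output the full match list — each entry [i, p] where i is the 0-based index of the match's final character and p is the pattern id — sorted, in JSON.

Build:
Trie nodes:
  n0 'ε': a→9 b→7 c→1
  n1 'c': a→2 b→24 c→22
  n2 'ca': b→3
  n3 'cab': c→4
  n4 'cabc': a→5
  n5 'cabca': c→6
  n6 'cabcac': ·  ←P0
  n7 'b': b→13 c→8
  n8 'bc': a→28  ←P1
  n9 'a': a→10 b→17
  n10 'aa': b→11
  n11 'aab': b→12
  n12 'aabb': ·  ←P2
  n13 'bb': c→14
  n14 'bbc': c→15
  n15 'bbcc': a→16
  n16 'bbcca': ·  ←P3
  n17 'ab': c→18
  n18 'abc': b→19
  n19 'abcb': b→20
  n20 'abcbb': a→21
  n21 'abcbba': ·  ←P4
  n22 'cc': a→23
  n23 'cca': ·  ←P5
  n24 'cb': c→25
  n25 'cbc': a→26
  n26 'cbca': a→27
  n27 'cbcaa': ·  ←P6
  n28 'bca': a→29
  n29 'bcaa': ·  ←P7

Failure links (BFS by depth):
  fail(1) 'c': from fail(0)=0 chase 'c': 0 ⇒ 0;  out=∅∪out(0)=∅
  fail(7) 'b': from fail(0)=0 chase 'b': 0 ⇒ 0;  out=∅∪out(0)=∅
  fail(9) 'a': from fail(0)=0 chase 'a': 0 ⇒ 0;  out=∅∪out(0)=∅
  fail(2) 'ca': from fail(1)=0 chase 'a': 0 ⇒ 9;  out=∅∪out(9)=∅
  fail(8) 'bc': from fail(7)=0 chase 'c': 0 ⇒ 1;  out={1}∪out(1)={1}
  fail(10) 'aa': from fail(9)=0 chase 'a': 0 ⇒ 9;  out=∅∪out(9)=∅
  fail(13) 'bb': from fail(7)=0 chase 'b': 0 ⇒ 7;  out=∅∪out(7)=∅
  fail(17) 'ab': from fail(9)=0 chase 'b': 0 ⇒ 7;  out=∅∪out(7)=∅
  fail(22) 'cc': from fail(1)=0 chase 'c': 0 ⇒ 1;  out=∅∪out(1)=∅
  fail(24) 'cb': from fail(1)=0 chase 'b': 0 ⇒ 7;  out=∅∪out(7)=∅
  fail(3) 'cab': from fail(2)=9 chase 'b': 9 ⇒ 17;  out=∅∪out(17)=∅
  fail(11) 'aab': from fail(10)=9 chase 'b': 9 ⇒ 17;  out=∅∪out(17)=∅
  fail(14) 'bbc': from fail(13)=7 chase 'c': 7 ⇒ 8;  out=∅∪out(8)={1}
  fail(18) 'abc': from fail(17)=7 chase 'c': 7 ⇒ 8;  out=∅∪out(8)={1}
  fail(23) 'cca': from fail(22)=1 chase 'a': 1 ⇒ 2;  out={5}∪out(2)={5}
  fail(25) 'cbc': from fail(24)=7 chase 'c': 7 ⇒ 8;  out=∅∪out(8)={1}
  fail(28) 'bca': from fail(8)=1 chase 'a': 1 ⇒ 2;  out=∅∪out(2)=∅
  fail(4) 'cabc': from fail(3)=17 chase 'c': 17 ⇒ 18;  out=∅∪out(18)={1}
  fail(12) 'aabb': from fail(11)=17 chase 'b': 17→7 ⇒ 13;  out={2}∪out(13)={2}
  fail(15) 'bbcc': from fail(14)=8 chase 'c': 8→1 ⇒ 22;  out=∅∪out(22)=∅
  fail(19) 'abcb': from fail(18)=8 chase 'b': 8→1 ⇒ 24;  out=∅∪out(24)=∅
  fail(26) 'cbca': from fail(25)=8 chase 'a': 8 ⇒ 28;  out=∅∪out(28)=∅
  fail(29) 'bcaa': from fail(28)=2 chase 'a': 2→9 ⇒ 10;  out={7}∪out(10)={7}
  fail(5) 'cabca': from fail(4)=18 chase 'a': 18→8 ⇒ 28;  out=∅∪out(28)=∅
  fail(16) 'bbcca': from fail(15)=22 chase 'a': 22 ⇒ 23;  out={3}∪out(23)={3,5}
  fail(20) 'abcbb': from fail(19)=24 chase 'b': 24→7 ⇒ 13;  out=∅∪out(13)=∅
  fail(27) 'cbcaa': from fail(26)=28 chase 'a': 28 ⇒ 29;  out={6}∪out(29)={6,7}
  fail(6) 'cabcac': from fail(5)=28 chase 'c': 28→2→9→0 ⇒ 1;  out={0}∪out(1)={0}
  fail(21) 'abcbba': from fail(20)=13 chase 'a': 13→7→0 ⇒ 9;  out={4}∪out(9)={4}

Text stream:
i=0 'c': node 0→1
i=1 'c': node 1→22
i=2 'c': node 22→22 (via fail)
i=3 'a': node 22→23  emit P5@[1:3]
i=4 'a': node 23→10 (via fail)
i=5 'a': node 10→10 (via fail)
i=6 'b': node 10→11
i=7 'b': node 11→12  emit P2@[4:7]
i=8 'c': node 12→14 (via fail)  emit P1@[7:8]
i=9 'a': node 14→28 (via fail)
i=10 'b': node 28→3 (via fail)
i=11 'c': node 3→4  emit P1@[10:11]
i=12 'a': node 4→5
i=13 'c': node 5→6  emit P0@[8:13]
i=14 'a': node 6→2 (via fail)
i=15 'a': node 2→10 (via fail)
i=16 'b': node 10→11
i=17 'b': node 11→12  emit P2@[14:17]
i=18 'a': node 12→9 (via fail)
i=19 'b': node 9→17
i=20 'c': node 17→18  emit P1@[19:20]
i=21 'b': node 18→19
i=22 'b': node 19→20
i=23 'a': node 20→21  emit P4@[18:23]
i=24 'c': node 21→1 (via fail)
i=25 'a': node 1→2
i=26 'a': node 2→10 (via fail)
i=27 'c': node 10→1 (via fail)
i=28 'c': node 1→22

All matches (sorted): [[3,5],[7,2],[8,1],[11,1],[13,0],[17,2],[20,1],[23,4]]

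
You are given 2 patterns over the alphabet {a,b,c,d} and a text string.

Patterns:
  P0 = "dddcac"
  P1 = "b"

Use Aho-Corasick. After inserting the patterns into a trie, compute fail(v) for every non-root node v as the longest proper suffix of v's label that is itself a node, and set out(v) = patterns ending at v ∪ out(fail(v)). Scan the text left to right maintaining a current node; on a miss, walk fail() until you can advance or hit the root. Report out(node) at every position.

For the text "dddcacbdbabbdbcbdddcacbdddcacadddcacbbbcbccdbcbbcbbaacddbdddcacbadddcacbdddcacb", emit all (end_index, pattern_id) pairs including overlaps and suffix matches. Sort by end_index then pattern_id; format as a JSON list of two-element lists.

Build:
Trie nodes:
  0='ε' goto b→7 d→1
  1='d' goto d→2
  2='dd' goto d→3
  3='ddd' goto c→4
  4='dddc' goto a→5
  5='dddca' goto c→6
  6='dddcac' goto ·  ←P0
  7='b' goto ·  ←P1

Failure links (BFS by depth):
  fail(1) 'd': from fail(0)=0 chase 'd': 0 ⇒ 0;  out=∅∪out(0)=∅
  fail(7) 'b': from fail(0)=0 chase 'b': 0 ⇒ 0;  out={1}∪out(0)={1}
  fail(2) 'dd': from fail(1)=0 chase 'd': 0 ⇒ 1;  out=∅∪out(1)=∅
  fail(3) 'ddd': from fail(2)=1 chase 'd': 1 ⇒ 2;  out=∅∪out(2)=∅
  fail(4) 'dddc': from fail(3)=2 chase 'c': 2→1→0 ⇒ 0;  out=∅∪out(0)=∅
  fail(5) 'dddca': from fail(4)=0 chase 'a': 0 ⇒ 0;  out=∅∪out(0)=∅
  fail(6) 'dddcac': from fail(5)=0 chase 'c': 0 ⇒ 0;  out={0}∪out(0)={0}

Scan:
[0] read 'd'  n0⇒n1
[1] read 'd'  n1⇒n2
[2] read 'd'  n2⇒n3
[3] read 'c'  n3⇒n4
[4] read 'a'  n4⇒n5
[5] read 'c'  n5⇒n6  → match P0@[0:5]
[6] read 'b'  n6⇒n7 (fail-walked)  → match P1@[6:6]
[7] read 'd'  n7⇒n1 (fail-walked)
[8] read 'b'  n1⇒n7 (fail-walked)  → match P1@[8:8]
[9] read 'a'  n7⇒n0 (fail-walked)
[10] read 'b'  n0⇒n7  → match P1@[10:10]
[11] read 'b'  n7⇒n7 (fail-walked)  → match P1@[11:11]
[12] read 'd'  n7⇒n1 (fail-walked)
[13] read 'b'  n1⇒n7 (fail-walked)  → match P1@[13:13]
[14] read 'c'  n7⇒n0 (fail-walked)
[15] read 'b'  n0⇒n7  → match P1@[15:15]
[16] read 'd'  n7⇒n1 (fail-walked)
[17] read 'd'  n1⇒n2
[18] read 'd'  n2⇒n3
[19] read 'c'  n3⇒n4
[20] read 'a'  n4⇒n5
[21] read 'c'  n5⇒n6  → match P0@[16:21]
[22] read 'b'  n6⇒n7 (fail-walked)  → match P1@[22:22]
[23] read 'd'  n7⇒n1 (fail-walked)
[24] read 'd'  n1⇒n2
[25] read 'd'  n2⇒n3
[26] read 'c'  n3⇒n4
[27] read 'a'  n4⇒n5
[28] read 'c'  n5⇒n6  → match P0@[23:28]
[29] read 'a'  n6⇒n0 (fail-walked)
[30] read 'd'  n0⇒n1
[31] read 'd'  n1⇒n2
[32] read 'd'  n2⇒n3
[33] read 'c'  n3⇒n4
[34] read 'a'  n4⇒n5
[35] read 'c'  n5⇒n6  → match P0@[30:35]
[36] read 'b'  n6⇒n7 (fail-walked)  → match P1@[36:36]
[37] read 'b'  n7⇒n7 (fail-walked)  → match P1@[37:37]
[38] read 'b'  n7⇒n7 (fail-walked)  → match P1@[38:38]
[39] read 'c'  n7⇒n0 (fail-walked)
[40] read 'b'  n0⇒n7  → match P1@[40:40]
[41] read 'c'  n7⇒n0 (fail-walked)
[42] read 'c'  n0⇒n0
[43] read 'd'  n0⇒n1
[44] read 'b'  n1⇒n7 (fail-walked)  → match P1@[44:44]
[45] read 'c'  n7⇒n0 (fail-walked)
[46] read 'b'  n0⇒n7  → match P1@[46:46]
[47] read 'b'  n7⇒n7 (fail-walked)  → match P1@[47:47]
[48] read 'c'  n7⇒n0 (fail-walked)
[49] read 'b'  n0⇒n7  → match P1@[49:49]
[50] read 'b'  n7⇒n7 (fail-walked)  → match P1@[50:50]
[51] read 'a'  n7⇒n0 (fail-walked)
[52] read 'a'  n0⇒n0
[53] read 'c'  n0⇒n0
[54] read 'd'  n0⇒n1
[55] read 'd'  n1⇒n2
[56] read 'b'  n2⇒n7 (fail-walked)  → match P1@[56:56]
[57] read 'd'  n7⇒n1 (fail-walked)
[58] read 'd'  n1⇒n2
[59] read 'd'  n2⇒n3
[60] read 'c'  n3⇒n4
[61] read 'a'  n4⇒n5
[62] read 'c'  n5⇒n6  → match P0@[57:62]
[63] read 'b'  n6⇒n7 (fail-walked)  → match P1@[63:63]
[64] read 'a'  n7⇒n0 (fail-walked)
[65] read 'd'  n0⇒n1
[66] read 'd'  n1⇒n2
[67] read 'd'  n2⇒n3
[68] read 'c'  n3⇒n4
[69] read 'a'  n4⇒n5
[70] read 'c'  n5⇒n6  → match P0@[65:70]
[71] read 'b'  n6⇒n7 (fail-walked)  → match P1@[71:71]
[72] read 'd'  n7⇒n1 (fail-walked)
[73] read 'd'  n1⇒n2
[74] read 'd'  n2⇒n3
[75] read 'c'  n3⇒n4
[76] read 'a'  n4⇒n5
[77] read 'c'  n5⇒n6  → match P0@[72:77]
[78] read 'b'  n6⇒n7 (fail-walked)  → match P1@[78:78]

Result: [[5,0],[6,1],[8,1],[10,1],[11,1],[13,1],[15,1],[21,0],[22,1],[28,0],[35,0],[36,1],[37,1],[38,1],[40,1],[44,1],[46,1],[47,1],[49,1],[50,1],[56,1],[62,0],[63,1],[70,0],[71,1],[77,0],[78,1]]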